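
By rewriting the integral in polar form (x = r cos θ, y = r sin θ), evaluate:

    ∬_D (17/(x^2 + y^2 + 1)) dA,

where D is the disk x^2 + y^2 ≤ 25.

The region D is 0 ≤ r ≤ 5, 0 ≤ θ ≤ 2π in polar coordinates, where x = r cos(θ), y = r sin(θ), and dA = r dr dθ.

Under the substitution, the integrand becomes 17/(r^2 + 1), so

    ∬_D (17/(x^2 + y^2 + 1)) dA = ∫_{0}^{2π} ∫_{0}^{5} (17/(r^2 + 1)) · r dr dθ.

Inner integral (in r): ∫_{0}^{5} (17/(r^2 + 1)) · r dr = 17log(26)/2.

Outer integral (in θ): ∫_{0}^{2π} (17log(26)/2) dθ = 17π log(26).

Therefore ∬_D (17/(x^2 + y^2 + 1)) dA = 17π log(26).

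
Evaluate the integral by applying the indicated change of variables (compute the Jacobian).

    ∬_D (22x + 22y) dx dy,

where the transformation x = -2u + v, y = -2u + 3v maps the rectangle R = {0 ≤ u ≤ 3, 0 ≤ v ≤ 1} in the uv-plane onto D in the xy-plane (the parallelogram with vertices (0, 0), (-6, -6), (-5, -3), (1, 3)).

Compute the Jacobian determinant of (x, y) with respect to (u, v):

    ∂(x,y)/∂(u,v) = | -2  1 | = (-2)(3) - (1)(-2) = -4.
                   | -2  3 |

Its absolute value is |J| = 4 (the area scaling factor).

Substituting x = -2u + v, y = -2u + 3v into the integrand,

    22x + 22y → -88u + 88v,

so the integral becomes

    ∬_R (-88u + 88v) · |J| du dv = ∫_0^3 ∫_0^1 (-352u + 352v) dv du.

Inner (v): 176 - 352u.
Outer (u): -1056.

Therefore ∬_D (22x + 22y) dx dy = -1056.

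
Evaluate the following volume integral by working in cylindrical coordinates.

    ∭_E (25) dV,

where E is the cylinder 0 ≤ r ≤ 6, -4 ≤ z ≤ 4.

In cylindrical coordinates, x = r cos(θ), y = r sin(θ), z = z, and dV = r dr dθ dz.

The integrand becomes 25, so

    ∭_E (25) dV = ∫_{0}^{2π} ∫_{0}^{6} ∫_{-4}^{4} (25) · r dz dr dθ.

Inner (z): 200r.
Middle (r from 0 to 6): 3600.
Outer (θ): 7200π.

Therefore the triple integral equals 7200π.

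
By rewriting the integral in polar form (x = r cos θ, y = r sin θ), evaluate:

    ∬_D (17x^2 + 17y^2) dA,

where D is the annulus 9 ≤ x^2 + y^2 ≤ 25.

The region D is 3 ≤ r ≤ 5, 0 ≤ θ ≤ 2π in polar coordinates, where x = r cos(θ), y = r sin(θ), and dA = r dr dθ.

Under the substitution, the integrand becomes 17r^2, so

    ∬_D (17x^2 + 17y^2) dA = ∫_{0}^{2π} ∫_{3}^{5} (17r^2) · r dr dθ.

Inner integral (in r): ∫_{3}^{5} (17r^2) · r dr = 2312.

Outer integral (in θ): ∫_{0}^{2π} (2312) dθ = 4624π.

Therefore ∬_D (17x^2 + 17y^2) dA = 4624π.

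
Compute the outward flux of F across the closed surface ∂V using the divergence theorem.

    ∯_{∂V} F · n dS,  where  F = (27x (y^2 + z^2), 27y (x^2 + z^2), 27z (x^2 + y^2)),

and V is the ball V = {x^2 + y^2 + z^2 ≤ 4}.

By the divergence theorem,

    ∯_{∂V} F · n dS = ∭_V (∇ · F) dV.

Compute the divergence:
    ∇ · F = ∂F_x/∂x + ∂F_y/∂y + ∂F_z/∂z = 27y^2 + 27z^2 + 27x^2 + 27z^2 + 27x^2 + 27y^2 = 54x^2 + 54y^2 + 54z^2.

In spherical coordinates, x = ρ sin(φ) cos(θ), y = ρ sin(φ) sin(θ), z = ρ cos(φ), dV = ρ^2 sin(φ) dρ dφ dθ, with 0 ≤ ρ ≤ 2, 0 ≤ φ ≤ π, 0 ≤ θ ≤ 2π.

The integrand, after substitution and multiplying by the volume element, becomes (54ρ^2) · ρ^2 sin(φ), so

    ∭_V (∇·F) dV = ∫_0^{2π} ∫_0^{π} ∫_0^{2} (54ρ^2) · ρ^2 sin(φ) dρ dφ dθ.

Inner (ρ from 0 to 2): 1728sin(φ)/5.
Middle (φ from 0 to π): 3456/5.
Outer (θ from 0 to 2π): 6912π/5.

Therefore ∯_{∂V} F · n dS = 6912π/5.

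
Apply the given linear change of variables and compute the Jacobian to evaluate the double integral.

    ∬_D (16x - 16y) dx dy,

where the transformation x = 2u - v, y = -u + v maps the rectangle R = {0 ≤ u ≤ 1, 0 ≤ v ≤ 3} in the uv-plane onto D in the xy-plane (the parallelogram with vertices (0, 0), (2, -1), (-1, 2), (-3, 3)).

Compute the Jacobian determinant of (x, y) with respect to (u, v):

    ∂(x,y)/∂(u,v) = | 2  -1 | = (2)(1) - (-1)(-1) = 1.
                   | -1  1 |

Its absolute value is |J| = 1 (the area scaling factor).

Substituting x = 2u - v, y = -u + v into the integrand,

    16x - 16y → 48u - 32v,

so the integral becomes

    ∬_R (48u - 32v) · |J| du dv = ∫_0^1 ∫_0^3 (48u - 32v) dv du.

Inner (v): 144u - 144.
Outer (u): -72.

Therefore ∬_D (16x - 16y) dx dy = -72.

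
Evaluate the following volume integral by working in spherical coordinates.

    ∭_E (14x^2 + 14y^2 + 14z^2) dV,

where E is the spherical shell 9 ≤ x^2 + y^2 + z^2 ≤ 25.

In spherical coordinates, x = ρ sin(φ) cos(θ), y = ρ sin(φ) sin(θ), z = ρ cos(φ), and dV = ρ^2 sin(φ) dρ dφ dθ.

The integrand becomes 14ρ^2, so

    ∭_E (14x^2 + 14y^2 + 14z^2) dV = ∫_{0}^{2π} ∫_{0}^{π} ∫_{3}^{5} (14ρ^2) · ρ^2 sin(φ) dρ dφ dθ.

Inner (ρ): 40348sin(φ)/5.
Middle (φ): 80696/5.
Outer (θ): 161392π/5.

Therefore the triple integral equals 161392π/5.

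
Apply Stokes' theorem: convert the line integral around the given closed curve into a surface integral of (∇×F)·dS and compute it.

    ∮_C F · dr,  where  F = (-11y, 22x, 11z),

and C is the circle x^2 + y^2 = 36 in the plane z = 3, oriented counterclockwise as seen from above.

Let S be the flat disk x^2 + y^2 ≤ 36 in the plane z = 3, with upward unit normal n̂ = ẑ. By Stokes' theorem,

    ∮_C F · dr = ∬_S (∇ × F) · n̂ dS = ∬_D (curl F)_z dA,

where D is the disk x^2 + y^2 ≤ 36.

Compute the curl of F = (-11y, 22x, 11z):
    (∇ × F)_x = ∂F_z/∂y - ∂F_y/∂z = 0,
    (∇ × F)_y = ∂F_x/∂z - ∂F_z/∂x = 0,
    (∇ × F)_z = ∂F_y/∂x - ∂F_x/∂y = 33.

On z = 3, (curl F)_z = 33.

Convert to polar (x = r cos θ, y = r sin θ, dA = r dr dθ); the integrand becomes 33, so

    ∬_D (curl F)_z dA = ∫_0^{2π} ∫_0^{6} (33) · r dr dθ.

Inner (r from 0 to 6): 594.
Outer (θ from 0 to 2π): 1188π.

Therefore ∮_C F · dr = 1188π.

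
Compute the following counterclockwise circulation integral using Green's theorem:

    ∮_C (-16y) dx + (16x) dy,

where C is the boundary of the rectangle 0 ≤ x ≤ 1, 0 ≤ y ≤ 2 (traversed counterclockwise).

Green's theorem converts the closed line integral into a double integral over the enclosed region D:

    ∮_C P dx + Q dy = ∬_D (∂Q/∂x - ∂P/∂y) dA.

Here P = -16y, Q = 16x, so

    ∂Q/∂x = 16,    ∂P/∂y = -16,
    ∂Q/∂x - ∂P/∂y = 32.

D is the region 0 ≤ x ≤ 1, 0 ≤ y ≤ 2. Evaluating the double integral:

    ∬_D (32) dA = ∫_0^{1} ∫_0^{2} (32) dy dx.

Inner (y from 0 to 2): 64.
Outer (x from 0 to 1): 64.

Therefore ∮_C P dx + Q dy = 64.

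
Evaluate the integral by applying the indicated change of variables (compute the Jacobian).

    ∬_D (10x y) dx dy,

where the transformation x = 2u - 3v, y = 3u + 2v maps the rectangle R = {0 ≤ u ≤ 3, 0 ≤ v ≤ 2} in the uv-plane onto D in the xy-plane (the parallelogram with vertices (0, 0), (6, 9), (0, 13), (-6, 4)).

Compute the Jacobian determinant of (x, y) with respect to (u, v):

    ∂(x,y)/∂(u,v) = | 2  -3 | = (2)(2) - (-3)(3) = 13.
                   | 3  2 |

Its absolute value is |J| = 13 (the area scaling factor).

Substituting x = 2u - 3v, y = 3u + 2v into the integrand,

    10x y → 60u^2 - 50u v - 60v^2,

so the integral becomes

    ∬_R (60u^2 - 50u v - 60v^2) · |J| du dv = ∫_0^3 ∫_0^2 (780u^2 - 650u v - 780v^2) dv du.

Inner (v): 1560u^2 - 1300u - 2080.
Outer (u): 1950.

Therefore ∬_D (10x y) dx dy = 1950.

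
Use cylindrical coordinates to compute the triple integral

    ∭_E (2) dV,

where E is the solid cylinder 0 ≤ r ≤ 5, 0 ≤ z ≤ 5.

In cylindrical coordinates, x = r cos(θ), y = r sin(θ), z = z, and dV = r dr dθ dz.

The integrand becomes 2, so

    ∭_E (2) dV = ∫_{0}^{2π} ∫_{0}^{5} ∫_{0}^{5} (2) · r dz dr dθ.

Inner (z): 10r.
Middle (r from 0 to 5): 125.
Outer (θ): 250π.

Therefore the triple integral equals 250π.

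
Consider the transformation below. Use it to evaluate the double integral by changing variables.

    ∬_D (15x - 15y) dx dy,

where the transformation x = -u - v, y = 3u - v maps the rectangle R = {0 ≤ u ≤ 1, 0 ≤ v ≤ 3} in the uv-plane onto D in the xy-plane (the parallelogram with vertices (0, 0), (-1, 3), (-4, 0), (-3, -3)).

Compute the Jacobian determinant of (x, y) with respect to (u, v):

    ∂(x,y)/∂(u,v) = | -1  -1 | = (-1)(-1) - (-1)(3) = 4.
                   | 3  -1 |

Its absolute value is |J| = 4 (the area scaling factor).

Substituting x = -u - v, y = 3u - v into the integrand,

    15x - 15y → -60u,

so the integral becomes

    ∬_R (-60u) · |J| du dv = ∫_0^1 ∫_0^3 (-240u) dv du.

Inner (v): -720u.
Outer (u): -360.

Therefore ∬_D (15x - 15y) dx dy = -360.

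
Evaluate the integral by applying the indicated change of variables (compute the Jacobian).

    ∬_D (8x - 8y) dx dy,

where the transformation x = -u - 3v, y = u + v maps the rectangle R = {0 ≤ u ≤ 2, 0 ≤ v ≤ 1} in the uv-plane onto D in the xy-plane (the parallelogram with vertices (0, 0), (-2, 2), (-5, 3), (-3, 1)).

Compute the Jacobian determinant of (x, y) with respect to (u, v):

    ∂(x,y)/∂(u,v) = | -1  -3 | = (-1)(1) - (-3)(1) = 2.
                   | 1  1 |

Its absolute value is |J| = 2 (the area scaling factor).

Substituting x = -u - 3v, y = u + v into the integrand,

    8x - 8y → -16u - 32v,

so the integral becomes

    ∬_R (-16u - 32v) · |J| du dv = ∫_0^2 ∫_0^1 (-32u - 64v) dv du.

Inner (v): -32u - 32.
Outer (u): -128.

Therefore ∬_D (8x - 8y) dx dy = -128.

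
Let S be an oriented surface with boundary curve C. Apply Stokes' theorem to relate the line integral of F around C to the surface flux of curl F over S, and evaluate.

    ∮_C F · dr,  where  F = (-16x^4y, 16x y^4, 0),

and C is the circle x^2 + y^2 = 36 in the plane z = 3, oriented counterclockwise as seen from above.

Let S be the flat disk x^2 + y^2 ≤ 36 in the plane z = 3, with upward unit normal n̂ = ẑ. By Stokes' theorem,

    ∮_C F · dr = ∬_S (∇ × F) · n̂ dS = ∬_D (curl F)_z dA,

where D is the disk x^2 + y^2 ≤ 36.

Compute the curl of F = (-16x^4y, 16x y^4, 0):
    (∇ × F)_x = ∂F_z/∂y - ∂F_y/∂z = 0,
    (∇ × F)_y = ∂F_x/∂z - ∂F_z/∂x = 0,
    (∇ × F)_z = ∂F_y/∂x - ∂F_x/∂y = 16x^4 + 16y^4.

On z = 3, (curl F)_z = 16x^4 + 16y^4.

Convert to polar (x = r cos θ, y = r sin θ, dA = r dr dθ); the integrand becomes 16r^4(sin(θ)^4 + cos(θ)^4), so

    ∬_D (curl F)_z dA = ∫_0^{2π} ∫_0^{6} (16r^4(sin(θ)^4 + cos(θ)^4)) · r dr dθ.

Inner (r from 0 to 6): 124416sin(θ)^4 + 124416cos(θ)^4.
Outer (θ from 0 to 2π): 186624π.

Therefore ∮_C F · dr = 186624π.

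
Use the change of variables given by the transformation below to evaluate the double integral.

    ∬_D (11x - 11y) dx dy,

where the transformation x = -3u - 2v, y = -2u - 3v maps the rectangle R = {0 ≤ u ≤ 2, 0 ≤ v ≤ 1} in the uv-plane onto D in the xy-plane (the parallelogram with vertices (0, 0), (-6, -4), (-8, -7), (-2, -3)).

Compute the Jacobian determinant of (x, y) with respect to (u, v):

    ∂(x,y)/∂(u,v) = | -3  -2 | = (-3)(-3) - (-2)(-2) = 5.
                   | -2  -3 |

Its absolute value is |J| = 5 (the area scaling factor).

Substituting x = -3u - 2v, y = -2u - 3v into the integrand,

    11x - 11y → -11u + 11v,

so the integral becomes

    ∬_R (-11u + 11v) · |J| du dv = ∫_0^2 ∫_0^1 (-55u + 55v) dv du.

Inner (v): 55/2 - 55u.
Outer (u): -55.

Therefore ∬_D (11x - 11y) dx dy = -55.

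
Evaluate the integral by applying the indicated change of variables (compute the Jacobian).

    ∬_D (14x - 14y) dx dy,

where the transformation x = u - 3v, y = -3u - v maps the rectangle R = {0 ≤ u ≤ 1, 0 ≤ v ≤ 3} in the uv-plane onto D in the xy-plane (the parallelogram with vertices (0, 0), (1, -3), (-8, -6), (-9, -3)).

Compute the Jacobian determinant of (x, y) with respect to (u, v):

    ∂(x,y)/∂(u,v) = | 1  -3 | = (1)(-1) - (-3)(-3) = -10.
                   | -3  -1 |

Its absolute value is |J| = 10 (the area scaling factor).

Substituting x = u - 3v, y = -3u - v into the integrand,

    14x - 14y → 56u - 28v,

so the integral becomes

    ∬_R (56u - 28v) · |J| du dv = ∫_0^1 ∫_0^3 (560u - 280v) dv du.

Inner (v): 1680u - 1260.
Outer (u): -420.

Therefore ∬_D (14x - 14y) dx dy = -420.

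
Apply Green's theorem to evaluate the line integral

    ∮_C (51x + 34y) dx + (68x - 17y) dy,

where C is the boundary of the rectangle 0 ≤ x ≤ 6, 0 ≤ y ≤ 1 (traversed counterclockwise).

Green's theorem converts the closed line integral into a double integral over the enclosed region D:

    ∮_C P dx + Q dy = ∬_D (∂Q/∂x - ∂P/∂y) dA.

Here P = 51x + 34y, Q = 68x - 17y, so

    ∂Q/∂x = 68,    ∂P/∂y = 34,
    ∂Q/∂x - ∂P/∂y = 34.

D is the region 0 ≤ x ≤ 6, 0 ≤ y ≤ 1. Evaluating the double integral:

    ∬_D (34) dA = ∫_0^{6} ∫_0^{1} (34) dy dx.

Inner (y from 0 to 1): 34.
Outer (x from 0 to 6): 204.

Therefore ∮_C P dx + Q dy = 204.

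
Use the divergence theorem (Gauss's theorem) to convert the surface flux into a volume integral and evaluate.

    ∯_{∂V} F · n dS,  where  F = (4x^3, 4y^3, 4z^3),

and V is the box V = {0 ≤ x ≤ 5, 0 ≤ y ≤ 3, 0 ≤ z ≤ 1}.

By the divergence theorem,

    ∯_{∂V} F · n dS = ∭_V (∇ · F) dV.

Compute the divergence:
    ∇ · F = ∂F_x/∂x + ∂F_y/∂y + ∂F_z/∂z = 12x^2 + 12y^2 + 12z^2.

V is a rectangular box, so dV = dx dy dz with 0 ≤ x ≤ 5, 0 ≤ y ≤ 3, 0 ≤ z ≤ 1.

Integrate (12x^2 + 12y^2 + 12z^2) over V as an iterated integral:

    ∭_V (∇·F) dV = ∫_0^{5} ∫_0^{3} ∫_0^{1} (12x^2 + 12y^2 + 12z^2) dz dy dx.

Inner (z from 0 to 1): 12x^2 + 12y^2 + 4.
Middle (y from 0 to 3): 36x^2 + 120.
Outer (x from 0 to 5): 2100.

Therefore ∯_{∂V} F · n dS = 2100.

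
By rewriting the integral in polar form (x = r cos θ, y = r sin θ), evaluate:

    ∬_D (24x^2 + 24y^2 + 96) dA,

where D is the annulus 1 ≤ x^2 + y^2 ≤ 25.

The region D is 1 ≤ r ≤ 5, 0 ≤ θ ≤ 2π in polar coordinates, where x = r cos(θ), y = r sin(θ), and dA = r dr dθ.

Under the substitution, the integrand becomes 24r^2 + 96, so

    ∬_D (24x^2 + 24y^2 + 96) dA = ∫_{0}^{2π} ∫_{1}^{5} (24r^2 + 96) · r dr dθ.

Inner integral (in r): ∫_{1}^{5} (24r^2 + 96) · r dr = 4896.

Outer integral (in θ): ∫_{0}^{2π} (4896) dθ = 9792π.

Therefore ∬_D (24x^2 + 24y^2 + 96) dA = 9792π.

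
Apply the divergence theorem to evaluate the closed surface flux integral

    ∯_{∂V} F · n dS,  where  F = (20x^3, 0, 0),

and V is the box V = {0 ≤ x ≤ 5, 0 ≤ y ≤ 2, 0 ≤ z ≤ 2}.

By the divergence theorem,

    ∯_{∂V} F · n dS = ∭_V (∇ · F) dV.

Compute the divergence:
    ∇ · F = ∂F_x/∂x + ∂F_y/∂y + ∂F_z/∂z = 60x^2 + 0 + 0 = 60x^2.

V is a rectangular box, so dV = dx dy dz with 0 ≤ x ≤ 5, 0 ≤ y ≤ 2, 0 ≤ z ≤ 2.

Integrate (60x^2) over V as an iterated integral:

    ∭_V (∇·F) dV = ∫_0^{5} ∫_0^{2} ∫_0^{2} (60x^2) dz dy dx.

Inner (z from 0 to 2): 120x^2.
Middle (y from 0 to 2): 240x^2.
Outer (x from 0 to 5): 10000.

Therefore ∯_{∂V} F · n dS = 10000.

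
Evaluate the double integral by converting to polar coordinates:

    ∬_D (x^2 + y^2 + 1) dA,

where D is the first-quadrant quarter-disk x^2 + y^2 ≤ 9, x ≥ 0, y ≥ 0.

The region D is 0 ≤ r ≤ 3, 0 ≤ θ ≤ π/2 in polar coordinates, where x = r cos(θ), y = r sin(θ), and dA = r dr dθ.

Under the substitution, the integrand becomes r^2 + 1, so

    ∬_D (x^2 + y^2 + 1) dA = ∫_{0}^{π/2} ∫_{0}^{3} (r^2 + 1) · r dr dθ.

Inner integral (in r): ∫_{0}^{3} (r^2 + 1) · r dr = 99/4.

Outer integral (in θ): ∫_{0}^{π/2} (99/4) dθ = 99π/8.

Therefore ∬_D (x^2 + y^2 + 1) dA = 99π/8.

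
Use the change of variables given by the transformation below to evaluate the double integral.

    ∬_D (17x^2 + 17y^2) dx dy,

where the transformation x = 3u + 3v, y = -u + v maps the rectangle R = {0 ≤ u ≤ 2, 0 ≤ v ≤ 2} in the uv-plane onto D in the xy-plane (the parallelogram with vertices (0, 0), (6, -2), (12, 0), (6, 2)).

Compute the Jacobian determinant of (x, y) with respect to (u, v):

    ∂(x,y)/∂(u,v) = | 3  3 | = (3)(1) - (3)(-1) = 6.
                   | -1  1 |

Its absolute value is |J| = 6 (the area scaling factor).

Substituting x = 3u + 3v, y = -u + v into the integrand,

    17x^2 + 17y^2 → 170u^2 + 272u v + 170v^2,

so the integral becomes

    ∬_R (170u^2 + 272u v + 170v^2) · |J| du dv = ∫_0^2 ∫_0^2 (1020u^2 + 1632u v + 1020v^2) dv du.

Inner (v): 2040u^2 + 3264u + 2720.
Outer (u): 17408.

Therefore ∬_D (17x^2 + 17y^2) dx dy = 17408.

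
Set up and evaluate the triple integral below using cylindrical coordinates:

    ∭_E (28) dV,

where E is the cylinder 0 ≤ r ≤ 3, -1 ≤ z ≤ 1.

In cylindrical coordinates, x = r cos(θ), y = r sin(θ), z = z, and dV = r dr dθ dz.

The integrand becomes 28, so

    ∭_E (28) dV = ∫_{0}^{2π} ∫_{0}^{3} ∫_{-1}^{1} (28) · r dz dr dθ.

Inner (z): 56r.
Middle (r from 0 to 3): 252.
Outer (θ): 504π.

Therefore the triple integral equals 504π.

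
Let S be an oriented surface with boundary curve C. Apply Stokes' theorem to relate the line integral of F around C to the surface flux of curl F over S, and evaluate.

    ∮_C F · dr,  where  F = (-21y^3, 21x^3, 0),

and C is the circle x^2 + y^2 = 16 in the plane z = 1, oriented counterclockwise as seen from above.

Let S be the flat disk x^2 + y^2 ≤ 16 in the plane z = 1, with upward unit normal n̂ = ẑ. By Stokes' theorem,

    ∮_C F · dr = ∬_S (∇ × F) · n̂ dS = ∬_D (curl F)_z dA,

where D is the disk x^2 + y^2 ≤ 16.

Compute the curl of F = (-21y^3, 21x^3, 0):
    (∇ × F)_x = ∂F_z/∂y - ∂F_y/∂z = 0,
    (∇ × F)_y = ∂F_x/∂z - ∂F_z/∂x = 0,
    (∇ × F)_z = ∂F_y/∂x - ∂F_x/∂y = 63x^2 + 63y^2.

On z = 1, (curl F)_z = 63x^2 + 63y^2.

Convert to polar (x = r cos θ, y = r sin θ, dA = r dr dθ); the integrand becomes 63r^2, so

    ∬_D (curl F)_z dA = ∫_0^{2π} ∫_0^{4} (63r^2) · r dr dθ.

Inner (r from 0 to 4): 4032.
Outer (θ from 0 to 2π): 8064π.

Therefore ∮_C F · dr = 8064π.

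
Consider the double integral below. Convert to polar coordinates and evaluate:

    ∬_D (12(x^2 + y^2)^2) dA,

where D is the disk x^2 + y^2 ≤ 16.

The region D is 0 ≤ r ≤ 4, 0 ≤ θ ≤ 2π in polar coordinates, where x = r cos(θ), y = r sin(θ), and dA = r dr dθ.

Under the substitution, the integrand becomes 12r^4, so

    ∬_D (12(x^2 + y^2)^2) dA = ∫_{0}^{2π} ∫_{0}^{4} (12r^4) · r dr dθ.

Inner integral (in r): ∫_{0}^{4} (12r^4) · r dr = 8192.

Outer integral (in θ): ∫_{0}^{2π} (8192) dθ = 16384π.

Therefore ∬_D (12(x^2 + y^2)^2) dA = 16384π.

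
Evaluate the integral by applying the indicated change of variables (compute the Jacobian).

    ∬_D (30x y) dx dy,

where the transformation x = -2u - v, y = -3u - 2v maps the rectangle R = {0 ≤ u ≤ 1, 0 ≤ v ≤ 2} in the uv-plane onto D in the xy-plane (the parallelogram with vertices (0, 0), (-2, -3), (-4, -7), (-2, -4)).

Compute the Jacobian determinant of (x, y) with respect to (u, v):

    ∂(x,y)/∂(u,v) = | -2  -1 | = (-2)(-2) - (-1)(-3) = 1.
                   | -3  -2 |

Its absolute value is |J| = 1 (the area scaling factor).

Substituting x = -2u - v, y = -3u - 2v into the integrand,

    30x y → 180u^2 + 210u v + 60v^2,

so the integral becomes

    ∬_R (180u^2 + 210u v + 60v^2) · |J| du dv = ∫_0^1 ∫_0^2 (180u^2 + 210u v + 60v^2) dv du.

Inner (v): 360u^2 + 420u + 160.
Outer (u): 490.

Therefore ∬_D (30x y) dx dy = 490.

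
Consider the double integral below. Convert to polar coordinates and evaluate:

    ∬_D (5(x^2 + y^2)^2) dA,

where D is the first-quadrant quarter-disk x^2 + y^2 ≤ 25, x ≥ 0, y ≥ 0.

The region D is 0 ≤ r ≤ 5, 0 ≤ θ ≤ π/2 in polar coordinates, where x = r cos(θ), y = r sin(θ), and dA = r dr dθ.

Under the substitution, the integrand becomes 5r^4, so

    ∬_D (5(x^2 + y^2)^2) dA = ∫_{0}^{π/2} ∫_{0}^{5} (5r^4) · r dr dθ.

Inner integral (in r): ∫_{0}^{5} (5r^4) · r dr = 78125/6.

Outer integral (in θ): ∫_{0}^{π/2} (78125/6) dθ = 78125π/12.

Therefore ∬_D (5(x^2 + y^2)^2) dA = 78125π/12.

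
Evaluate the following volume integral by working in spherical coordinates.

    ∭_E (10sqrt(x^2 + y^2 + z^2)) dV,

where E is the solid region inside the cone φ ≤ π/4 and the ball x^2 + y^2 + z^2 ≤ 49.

In spherical coordinates, x = ρ sin(φ) cos(θ), y = ρ sin(φ) sin(θ), z = ρ cos(φ), and dV = ρ^2 sin(φ) dρ dφ dθ.

The integrand becomes 10ρ, so

    ∭_E (10sqrt(x^2 + y^2 + z^2)) dV = ∫_{0}^{2π} ∫_{0}^{π/4} ∫_{0}^{7} (10ρ) · ρ^2 sin(φ) dρ dφ dθ.

Inner (ρ): 12005sin(φ)/2.
Middle (φ): 12005/2 - 12005sqrt(2)/4.
Outer (θ): 12005π (2 - sqrt(2))/2.

Therefore the triple integral equals 12005π (2 - sqrt(2))/2.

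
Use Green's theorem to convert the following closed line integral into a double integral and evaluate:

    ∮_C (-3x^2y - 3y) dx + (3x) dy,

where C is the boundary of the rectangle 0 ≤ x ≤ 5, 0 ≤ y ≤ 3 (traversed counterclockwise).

Green's theorem converts the closed line integral into a double integral over the enclosed region D:

    ∮_C P dx + Q dy = ∬_D (∂Q/∂x - ∂P/∂y) dA.

Here P = -3x^2y - 3y, Q = 3x, so

    ∂Q/∂x = 3,    ∂P/∂y = -3x^2 - 3,
    ∂Q/∂x - ∂P/∂y = 3x^2 + 6.

D is the region 0 ≤ x ≤ 5, 0 ≤ y ≤ 3. Evaluating the double integral:

    ∬_D (3x^2 + 6) dA = ∫_0^{5} ∫_0^{3} (3x^2 + 6) dy dx.

Inner (y from 0 to 3): 9x^2 + 18.
Outer (x from 0 to 5): 465.

Therefore ∮_C P dx + Q dy = 465.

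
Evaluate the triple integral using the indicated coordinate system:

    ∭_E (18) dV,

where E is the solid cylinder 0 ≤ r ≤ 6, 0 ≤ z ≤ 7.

In cylindrical coordinates, x = r cos(θ), y = r sin(θ), z = z, and dV = r dr dθ dz.

The integrand becomes 18, so

    ∭_E (18) dV = ∫_{0}^{2π} ∫_{0}^{6} ∫_{0}^{7} (18) · r dz dr dθ.

Inner (z): 126r.
Middle (r from 0 to 6): 2268.
Outer (θ): 4536π.

Therefore the triple integral equals 4536π.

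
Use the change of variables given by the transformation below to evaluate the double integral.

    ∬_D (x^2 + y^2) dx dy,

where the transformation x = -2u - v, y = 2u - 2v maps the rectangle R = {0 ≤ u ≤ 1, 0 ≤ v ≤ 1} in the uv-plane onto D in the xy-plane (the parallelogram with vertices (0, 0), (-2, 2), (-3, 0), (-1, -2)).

Compute the Jacobian determinant of (x, y) with respect to (u, v):

    ∂(x,y)/∂(u,v) = | -2  -1 | = (-2)(-2) - (-1)(2) = 6.
                   | 2  -2 |

Its absolute value is |J| = 6 (the area scaling factor).

Substituting x = -2u - v, y = 2u - 2v into the integrand,

    x^2 + y^2 → 8u^2 - 4u v + 5v^2,

so the integral becomes

    ∬_R (8u^2 - 4u v + 5v^2) · |J| du dv = ∫_0^1 ∫_0^1 (48u^2 - 24u v + 30v^2) dv du.

Inner (v): 48u^2 - 12u + 10.
Outer (u): 20.

Therefore ∬_D (x^2 + y^2) dx dy = 20.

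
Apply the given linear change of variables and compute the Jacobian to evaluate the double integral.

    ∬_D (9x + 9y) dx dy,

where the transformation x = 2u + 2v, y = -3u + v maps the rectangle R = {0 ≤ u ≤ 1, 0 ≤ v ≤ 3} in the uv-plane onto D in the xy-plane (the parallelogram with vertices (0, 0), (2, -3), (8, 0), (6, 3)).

Compute the Jacobian determinant of (x, y) with respect to (u, v):

    ∂(x,y)/∂(u,v) = | 2  2 | = (2)(1) - (2)(-3) = 8.
                   | -3  1 |

Its absolute value is |J| = 8 (the area scaling factor).

Substituting x = 2u + 2v, y = -3u + v into the integrand,

    9x + 9y → -9u + 27v,

so the integral becomes

    ∬_R (-9u + 27v) · |J| du dv = ∫_0^1 ∫_0^3 (-72u + 216v) dv du.

Inner (v): 972 - 216u.
Outer (u): 864.

Therefore ∬_D (9x + 9y) dx dy = 864.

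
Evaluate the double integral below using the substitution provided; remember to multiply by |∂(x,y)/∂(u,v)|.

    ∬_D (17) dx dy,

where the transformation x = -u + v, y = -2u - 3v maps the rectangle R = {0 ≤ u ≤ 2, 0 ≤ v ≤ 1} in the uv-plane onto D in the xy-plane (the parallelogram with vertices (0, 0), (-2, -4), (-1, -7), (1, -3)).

Compute the Jacobian determinant of (x, y) with respect to (u, v):

    ∂(x,y)/∂(u,v) = | -1  1 | = (-1)(-3) - (1)(-2) = 5.
                   | -2  -3 |

Its absolute value is |J| = 5 (the area scaling factor).

Substituting x = -u + v, y = -2u - 3v into the integrand,

    17 → 17,

so the integral becomes

    ∬_R (17) · |J| du dv = ∫_0^2 ∫_0^1 (85) dv du.

Inner (v): 85.
Outer (u): 170.

Therefore ∬_D (17) dx dy = 170.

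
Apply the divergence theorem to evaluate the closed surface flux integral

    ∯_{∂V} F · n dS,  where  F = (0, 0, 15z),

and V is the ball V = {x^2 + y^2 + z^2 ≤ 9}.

By the divergence theorem,

    ∯_{∂V} F · n dS = ∭_V (∇ · F) dV.

Compute the divergence:
    ∇ · F = ∂F_x/∂x + ∂F_y/∂y + ∂F_z/∂z = 0 + 0 + 15 = 15.

In spherical coordinates, x = ρ sin(φ) cos(θ), y = ρ sin(φ) sin(θ), z = ρ cos(φ), dV = ρ^2 sin(φ) dρ dφ dθ, with 0 ≤ ρ ≤ 3, 0 ≤ φ ≤ π, 0 ≤ θ ≤ 2π.

The integrand, after substitution and multiplying by the volume element, becomes (15) · ρ^2 sin(φ), so

    ∭_V (∇·F) dV = ∫_0^{2π} ∫_0^{π} ∫_0^{3} (15) · ρ^2 sin(φ) dρ dφ dθ.

Inner (ρ from 0 to 3): 135sin(φ).
Middle (φ from 0 to π): 270.
Outer (θ from 0 to 2π): 540π.

Therefore ∯_{∂V} F · n dS = 540π.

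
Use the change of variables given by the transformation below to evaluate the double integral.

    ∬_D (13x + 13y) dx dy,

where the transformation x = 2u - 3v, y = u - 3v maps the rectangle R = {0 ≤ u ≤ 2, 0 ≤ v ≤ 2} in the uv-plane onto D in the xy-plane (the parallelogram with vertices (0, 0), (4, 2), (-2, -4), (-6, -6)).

Compute the Jacobian determinant of (x, y) with respect to (u, v):

    ∂(x,y)/∂(u,v) = | 2  -3 | = (2)(-3) - (-3)(1) = -3.
                   | 1  -3 |

Its absolute value is |J| = 3 (the area scaling factor).

Substituting x = 2u - 3v, y = u - 3v into the integrand,

    13x + 13y → 39u - 78v,

so the integral becomes

    ∬_R (39u - 78v) · |J| du dv = ∫_0^2 ∫_0^2 (117u - 234v) dv du.

Inner (v): 234u - 468.
Outer (u): -468.

Therefore ∬_D (13x + 13y) dx dy = -468.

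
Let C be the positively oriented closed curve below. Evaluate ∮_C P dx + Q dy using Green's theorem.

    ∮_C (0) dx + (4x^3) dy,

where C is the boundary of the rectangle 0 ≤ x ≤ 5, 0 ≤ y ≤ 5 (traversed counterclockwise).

Green's theorem converts the closed line integral into a double integral over the enclosed region D:

    ∮_C P dx + Q dy = ∬_D (∂Q/∂x - ∂P/∂y) dA.

Here P = 0, Q = 4x^3, so

    ∂Q/∂x = 12x^2,    ∂P/∂y = 0,
    ∂Q/∂x - ∂P/∂y = 12x^2.

D is the region 0 ≤ x ≤ 5, 0 ≤ y ≤ 5. Evaluating the double integral:

    ∬_D (12x^2) dA = ∫_0^{5} ∫_0^{5} (12x^2) dy dx.

Inner (y from 0 to 5): 60x^2.
Outer (x from 0 to 5): 2500.

Therefore ∮_C P dx + Q dy = 2500.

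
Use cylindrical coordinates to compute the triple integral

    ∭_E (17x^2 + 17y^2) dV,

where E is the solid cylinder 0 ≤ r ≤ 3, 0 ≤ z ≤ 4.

In cylindrical coordinates, x = r cos(θ), y = r sin(θ), z = z, and dV = r dr dθ dz.

The integrand becomes 17r^2, so

    ∭_E (17x^2 + 17y^2) dV = ∫_{0}^{2π} ∫_{0}^{3} ∫_{0}^{4} (17r^2) · r dz dr dθ.

Inner (z): 68r^3.
Middle (r from 0 to 3): 1377.
Outer (θ): 2754π.

Therefore the triple integral equals 2754π.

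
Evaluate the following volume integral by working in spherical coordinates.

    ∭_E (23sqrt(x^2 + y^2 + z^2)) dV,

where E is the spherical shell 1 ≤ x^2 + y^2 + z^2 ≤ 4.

In spherical coordinates, x = ρ sin(φ) cos(θ), y = ρ sin(φ) sin(θ), z = ρ cos(φ), and dV = ρ^2 sin(φ) dρ dφ dθ.

The integrand becomes 23ρ, so

    ∭_E (23sqrt(x^2 + y^2 + z^2)) dV = ∫_{0}^{2π} ∫_{0}^{π} ∫_{1}^{2} (23ρ) · ρ^2 sin(φ) dρ dφ dθ.

Inner (ρ): 345sin(φ)/4.
Middle (φ): 345/2.
Outer (θ): 345π.

Therefore the triple integral equals 345π.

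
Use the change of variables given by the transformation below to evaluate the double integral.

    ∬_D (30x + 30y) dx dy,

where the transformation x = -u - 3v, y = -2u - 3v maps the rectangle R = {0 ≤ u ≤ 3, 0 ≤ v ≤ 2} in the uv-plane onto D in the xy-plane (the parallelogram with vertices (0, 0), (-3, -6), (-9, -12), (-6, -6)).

Compute the Jacobian determinant of (x, y) with respect to (u, v):

    ∂(x,y)/∂(u,v) = | -1  -3 | = (-1)(-3) - (-3)(-2) = -3.
                   | -2  -3 |

Its absolute value is |J| = 3 (the area scaling factor).

Substituting x = -u - 3v, y = -2u - 3v into the integrand,

    30x + 30y → -90u - 180v,

so the integral becomes

    ∬_R (-90u - 180v) · |J| du dv = ∫_0^3 ∫_0^2 (-270u - 540v) dv du.

Inner (v): -540u - 1080.
Outer (u): -5670.

Therefore ∬_D (30x + 30y) dx dy = -5670.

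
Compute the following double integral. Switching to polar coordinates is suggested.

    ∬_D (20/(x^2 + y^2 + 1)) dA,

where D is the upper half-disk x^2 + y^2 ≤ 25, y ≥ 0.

The region D is 0 ≤ r ≤ 5, 0 ≤ θ ≤ π in polar coordinates, where x = r cos(θ), y = r sin(θ), and dA = r dr dθ.

Under the substitution, the integrand becomes 20/(r^2 + 1), so

    ∬_D (20/(x^2 + y^2 + 1)) dA = ∫_{0}^{π} ∫_{0}^{5} (20/(r^2 + 1)) · r dr dθ.

Inner integral (in r): ∫_{0}^{5} (20/(r^2 + 1)) · r dr = log(141167095653376).

Outer integral (in θ): ∫_{0}^{π} (log(141167095653376)) dθ = log(141167095653376^π).

Therefore ∬_D (20/(x^2 + y^2 + 1)) dA = log(141167095653376^π).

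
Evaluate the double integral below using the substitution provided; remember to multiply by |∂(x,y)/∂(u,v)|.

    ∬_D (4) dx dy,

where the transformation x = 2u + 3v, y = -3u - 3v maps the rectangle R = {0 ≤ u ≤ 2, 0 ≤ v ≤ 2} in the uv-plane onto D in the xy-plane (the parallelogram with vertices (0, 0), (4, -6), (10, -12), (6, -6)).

Compute the Jacobian determinant of (x, y) with respect to (u, v):

    ∂(x,y)/∂(u,v) = | 2  3 | = (2)(-3) - (3)(-3) = 3.
                   | -3  -3 |

Its absolute value is |J| = 3 (the area scaling factor).

Substituting x = 2u + 3v, y = -3u - 3v into the integrand,

    4 → 4,

so the integral becomes

    ∬_R (4) · |J| du dv = ∫_0^2 ∫_0^2 (12) dv du.

Inner (v): 24.
Outer (u): 48.

Therefore ∬_D (4) dx dy = 48.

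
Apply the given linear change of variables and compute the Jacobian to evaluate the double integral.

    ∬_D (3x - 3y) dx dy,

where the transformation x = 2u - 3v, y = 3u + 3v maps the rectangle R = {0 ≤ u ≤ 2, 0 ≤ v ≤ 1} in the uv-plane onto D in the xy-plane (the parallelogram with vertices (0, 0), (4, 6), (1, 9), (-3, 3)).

Compute the Jacobian determinant of (x, y) with respect to (u, v):

    ∂(x,y)/∂(u,v) = | 2  -3 | = (2)(3) - (-3)(3) = 15.
                   | 3  3 |

Its absolute value is |J| = 15 (the area scaling factor).

Substituting x = 2u - 3v, y = 3u + 3v into the integrand,

    3x - 3y → -3u - 18v,

so the integral becomes

    ∬_R (-3u - 18v) · |J| du dv = ∫_0^2 ∫_0^1 (-45u - 270v) dv du.

Inner (v): -45u - 135.
Outer (u): -360.

Therefore ∬_D (3x - 3y) dx dy = -360.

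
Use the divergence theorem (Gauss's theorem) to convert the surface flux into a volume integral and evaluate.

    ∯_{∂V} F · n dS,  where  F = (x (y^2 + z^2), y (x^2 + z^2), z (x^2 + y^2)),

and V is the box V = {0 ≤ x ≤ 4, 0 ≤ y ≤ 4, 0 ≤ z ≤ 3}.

By the divergence theorem,

    ∯_{∂V} F · n dS = ∭_V (∇ · F) dV.

Compute the divergence:
    ∇ · F = ∂F_x/∂x + ∂F_y/∂y + ∂F_z/∂z = y^2 + z^2 + x^2 + z^2 + x^2 + y^2 = 2x^2 + 2y^2 + 2z^2.

V is a rectangular box, so dV = dx dy dz with 0 ≤ x ≤ 4, 0 ≤ y ≤ 4, 0 ≤ z ≤ 3.

Integrate (2x^2 + 2y^2 + 2z^2) over V as an iterated integral:

    ∭_V (∇·F) dV = ∫_0^{4} ∫_0^{4} ∫_0^{3} (2x^2 + 2y^2 + 2z^2) dz dy dx.

Inner (z from 0 to 3): 6x^2 + 6y^2 + 18.
Middle (y from 0 to 4): 24x^2 + 200.
Outer (x from 0 to 4): 1312.

Therefore ∯_{∂V} F · n dS = 1312.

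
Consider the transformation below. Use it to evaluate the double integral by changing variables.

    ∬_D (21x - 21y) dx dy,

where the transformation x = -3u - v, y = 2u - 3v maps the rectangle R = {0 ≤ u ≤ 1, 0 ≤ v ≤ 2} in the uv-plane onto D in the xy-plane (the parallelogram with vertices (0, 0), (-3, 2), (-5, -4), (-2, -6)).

Compute the Jacobian determinant of (x, y) with respect to (u, v):

    ∂(x,y)/∂(u,v) = | -3  -1 | = (-3)(-3) - (-1)(2) = 11.
                   | 2  -3 |

Its absolute value is |J| = 11 (the area scaling factor).

Substituting x = -3u - v, y = 2u - 3v into the integrand,

    21x - 21y → -105u + 42v,

so the integral becomes

    ∬_R (-105u + 42v) · |J| du dv = ∫_0^1 ∫_0^2 (-1155u + 462v) dv du.

Inner (v): 924 - 2310u.
Outer (u): -231.

Therefore ∬_D (21x - 21y) dx dy = -231.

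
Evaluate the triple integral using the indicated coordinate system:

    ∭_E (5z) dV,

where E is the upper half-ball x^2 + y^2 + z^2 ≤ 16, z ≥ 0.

In spherical coordinates, x = ρ sin(φ) cos(θ), y = ρ sin(φ) sin(θ), z = ρ cos(φ), and dV = ρ^2 sin(φ) dρ dφ dθ.

The integrand becomes 5ρ cos(φ), so

    ∭_E (5z) dV = ∫_{0}^{2π} ∫_{0}^{π/2} ∫_{0}^{4} (5ρ cos(φ)) · ρ^2 sin(φ) dρ dφ dθ.

Inner (ρ): 160sin(2φ).
Middle (φ): 160.
Outer (θ): 320π.

Therefore the triple integral equals 320π.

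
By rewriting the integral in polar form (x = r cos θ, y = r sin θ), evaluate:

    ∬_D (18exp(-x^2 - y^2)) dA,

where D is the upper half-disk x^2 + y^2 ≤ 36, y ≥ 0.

The region D is 0 ≤ r ≤ 6, 0 ≤ θ ≤ π in polar coordinates, where x = r cos(θ), y = r sin(θ), and dA = r dr dθ.

Under the substitution, the integrand becomes 18exp(-r^2), so

    ∬_D (18exp(-x^2 - y^2)) dA = ∫_{0}^{π} ∫_{0}^{6} (18exp(-r^2)) · r dr dθ.

Inner integral (in r): ∫_{0}^{6} (18exp(-r^2)) · r dr = 9 - 9exp(-36).

Outer integral (in θ): ∫_{0}^{π} (9 - 9exp(-36)) dθ = -9π exp(-36) + 9π.

Therefore ∬_D (18exp(-x^2 - y^2)) dA = -9π exp(-36) + 9π.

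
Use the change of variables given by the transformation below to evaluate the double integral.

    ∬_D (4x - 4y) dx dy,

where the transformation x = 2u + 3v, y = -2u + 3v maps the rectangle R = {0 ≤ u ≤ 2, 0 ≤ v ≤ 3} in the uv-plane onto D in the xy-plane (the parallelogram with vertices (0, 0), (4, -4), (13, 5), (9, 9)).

Compute the Jacobian determinant of (x, y) with respect to (u, v):

    ∂(x,y)/∂(u,v) = | 2  3 | = (2)(3) - (3)(-2) = 12.
                   | -2  3 |

Its absolute value is |J| = 12 (the area scaling factor).

Substituting x = 2u + 3v, y = -2u + 3v into the integrand,

    4x - 4y → 16u,

so the integral becomes

    ∬_R (16u) · |J| du dv = ∫_0^2 ∫_0^3 (192u) dv du.

Inner (v): 576u.
Outer (u): 1152.

Therefore ∬_D (4x - 4y) dx dy = 1152.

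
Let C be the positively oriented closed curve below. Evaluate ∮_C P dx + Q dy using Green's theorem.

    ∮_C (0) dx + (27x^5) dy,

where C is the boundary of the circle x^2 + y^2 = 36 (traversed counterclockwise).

Green's theorem converts the closed line integral into a double integral over the enclosed region D:

    ∮_C P dx + Q dy = ∬_D (∂Q/∂x - ∂P/∂y) dA.

Here P = 0, Q = 27x^5, so

    ∂Q/∂x = 135x^4,    ∂P/∂y = 0,
    ∂Q/∂x - ∂P/∂y = 135x^4.

D is the region x^2 + y^2 ≤ 36. Evaluating the double integral:

In polar coordinates (x = r cos θ, y = r sin θ, dA = r dr dθ) the integrand becomes 135r^4cos(θ)^4, so

    ∬_D (135x^4) dA = ∫_0^{2π} ∫_0^{6} (135r^4cos(θ)^4) · r dr dθ.

Inner (r from 0 to 6): 1049760cos(θ)^4.
Outer (θ from 0 to 2π): 787320π.

Therefore ∮_C P dx + Q dy = 787320π.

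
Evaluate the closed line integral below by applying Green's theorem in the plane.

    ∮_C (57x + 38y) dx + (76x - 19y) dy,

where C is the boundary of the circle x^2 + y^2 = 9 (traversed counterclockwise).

Green's theorem converts the closed line integral into a double integral over the enclosed region D:

    ∮_C P dx + Q dy = ∬_D (∂Q/∂x - ∂P/∂y) dA.

Here P = 57x + 38y, Q = 76x - 19y, so

    ∂Q/∂x = 76,    ∂P/∂y = 38,
    ∂Q/∂x - ∂P/∂y = 38.

D is the region x^2 + y^2 ≤ 9. Evaluating the double integral:

In polar coordinates (x = r cos θ, y = r sin θ, dA = r dr dθ) the integrand becomes 38, so

    ∬_D (38) dA = ∫_0^{2π} ∫_0^{3} (38) · r dr dθ.

Inner (r from 0 to 3): 171.
Outer (θ from 0 to 2π): 342π.

Therefore ∮_C P dx + Q dy = 342π.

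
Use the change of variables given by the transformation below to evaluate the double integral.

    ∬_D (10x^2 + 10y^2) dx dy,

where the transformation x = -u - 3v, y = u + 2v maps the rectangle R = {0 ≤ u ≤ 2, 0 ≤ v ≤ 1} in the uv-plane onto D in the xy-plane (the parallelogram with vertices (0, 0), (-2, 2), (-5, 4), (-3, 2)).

Compute the Jacobian determinant of (x, y) with respect to (u, v):

    ∂(x,y)/∂(u,v) = | -1  -3 | = (-1)(2) - (-3)(1) = 1.
                   | 1  2 |

Its absolute value is |J| = 1 (the area scaling factor).

Substituting x = -u - 3v, y = u + 2v into the integrand,

    10x^2 + 10y^2 → 20u^2 + 100u v + 130v^2,

so the integral becomes

    ∬_R (20u^2 + 100u v + 130v^2) · |J| du dv = ∫_0^2 ∫_0^1 (20u^2 + 100u v + 130v^2) dv du.

Inner (v): 20u^2 + 50u + 130/3.
Outer (u): 240.

Therefore ∬_D (10x^2 + 10y^2) dx dy = 240.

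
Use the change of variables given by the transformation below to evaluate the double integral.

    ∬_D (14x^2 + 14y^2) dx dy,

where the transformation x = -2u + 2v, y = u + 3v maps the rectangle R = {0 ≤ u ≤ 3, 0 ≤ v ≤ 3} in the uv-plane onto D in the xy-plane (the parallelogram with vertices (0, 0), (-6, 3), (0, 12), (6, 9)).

Compute the Jacobian determinant of (x, y) with respect to (u, v):

    ∂(x,y)/∂(u,v) = | -2  2 | = (-2)(3) - (2)(1) = -8.
                   | 1  3 |

Its absolute value is |J| = 8 (the area scaling factor).

Substituting x = -2u + 2v, y = u + 3v into the integrand,

    14x^2 + 14y^2 → 70u^2 - 28u v + 182v^2,

so the integral becomes

    ∬_R (70u^2 - 28u v + 182v^2) · |J| du dv = ∫_0^3 ∫_0^3 (560u^2 - 224u v + 1456v^2) dv du.

Inner (v): 1680u^2 - 1008u + 13104.
Outer (u): 49896.

Therefore ∬_D (14x^2 + 14y^2) dx dy = 49896.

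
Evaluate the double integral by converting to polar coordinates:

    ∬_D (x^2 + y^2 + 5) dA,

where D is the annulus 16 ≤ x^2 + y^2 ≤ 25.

The region D is 4 ≤ r ≤ 5, 0 ≤ θ ≤ 2π in polar coordinates, where x = r cos(θ), y = r sin(θ), and dA = r dr dθ.

Under the substitution, the integrand becomes r^2 + 5, so

    ∬_D (x^2 + y^2 + 5) dA = ∫_{0}^{2π} ∫_{4}^{5} (r^2 + 5) · r dr dθ.

Inner integral (in r): ∫_{4}^{5} (r^2 + 5) · r dr = 459/4.

Outer integral (in θ): ∫_{0}^{2π} (459/4) dθ = 459π/2.

Therefore ∬_D (x^2 + y^2 + 5) dA = 459π/2.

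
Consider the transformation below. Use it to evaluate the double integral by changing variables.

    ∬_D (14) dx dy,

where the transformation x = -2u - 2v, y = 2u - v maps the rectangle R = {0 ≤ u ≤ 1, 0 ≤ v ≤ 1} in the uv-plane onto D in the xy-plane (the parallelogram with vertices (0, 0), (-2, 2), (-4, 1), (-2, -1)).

Compute the Jacobian determinant of (x, y) with respect to (u, v):

    ∂(x,y)/∂(u,v) = | -2  -2 | = (-2)(-1) - (-2)(2) = 6.
                   | 2  -1 |

Its absolute value is |J| = 6 (the area scaling factor).

Substituting x = -2u - 2v, y = 2u - v into the integrand,

    14 → 14,

so the integral becomes

    ∬_R (14) · |J| du dv = ∫_0^1 ∫_0^1 (84) dv du.

Inner (v): 84.
Outer (u): 84.

Therefore ∬_D (14) dx dy = 84.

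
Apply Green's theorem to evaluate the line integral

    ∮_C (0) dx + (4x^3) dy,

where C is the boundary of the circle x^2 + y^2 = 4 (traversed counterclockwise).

Green's theorem converts the closed line integral into a double integral over the enclosed region D:

    ∮_C P dx + Q dy = ∬_D (∂Q/∂x - ∂P/∂y) dA.

Here P = 0, Q = 4x^3, so

    ∂Q/∂x = 12x^2,    ∂P/∂y = 0,
    ∂Q/∂x - ∂P/∂y = 12x^2.

D is the region x^2 + y^2 ≤ 4. Evaluating the double integral:

In polar coordinates (x = r cos θ, y = r sin θ, dA = r dr dθ) the integrand becomes 12r^2cos(θ)^2, so

    ∬_D (12x^2) dA = ∫_0^{2π} ∫_0^{2} (12r^2cos(θ)^2) · r dr dθ.

Inner (r from 0 to 2): 48cos(θ)^2.
Outer (θ from 0 to 2π): 48π.

Therefore ∮_C P dx + Q dy = 48π.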